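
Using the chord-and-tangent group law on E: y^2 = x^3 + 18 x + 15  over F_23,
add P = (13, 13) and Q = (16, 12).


P != Q, so use the chord formula.
s = (y2 - y1) / (x2 - x1) = (22) / (3) mod 23 = 15
x3 = s^2 - x1 - x2 mod 23 = 15^2 - 13 - 16 = 12
y3 = s (x1 - x3) - y1 mod 23 = 15 * (13 - 12) - 13 = 2

P + Q = (12, 2)


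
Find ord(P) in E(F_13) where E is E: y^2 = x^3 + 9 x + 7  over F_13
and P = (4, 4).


Compute successive multiples of P until we hit O:
  1P = (4, 4)
  2P = (6, 11)
  3P = (12, 7)
  4P = (1, 2)
  5P = (7, 7)
  6P = (3, 10)
  7P = (3, 3)
  8P = (7, 6)
  ... (continuing to 13P)
  13P = O

ord(P) = 13


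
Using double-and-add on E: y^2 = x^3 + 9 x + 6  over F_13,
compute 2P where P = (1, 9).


k = 2 = 10_2 (binary, LSB first: 01)
Double-and-add from P = (1, 9):
  bit 0 = 0: acc unchanged = O
  bit 1 = 1: acc = O + (10, 11) = (10, 11)

2P = (10, 11)


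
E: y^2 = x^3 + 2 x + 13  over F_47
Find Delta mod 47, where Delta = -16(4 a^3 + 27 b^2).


4 a^3 + 27 b^2 = 4*2^3 + 27*13^2 = 32 + 4563 = 4595
Delta = -16 * (4595) = -73520
Delta mod 47 = 35

Delta = 35 (mod 47)


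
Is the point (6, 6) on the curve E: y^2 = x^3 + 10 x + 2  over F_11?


Check whether y^2 = x^3 + 10 x + 2 (mod 11) for (x, y) = (6, 6).
LHS: y^2 = 6^2 mod 11 = 3
RHS: x^3 + 10 x + 2 = 6^3 + 10*6 + 2 mod 11 = 3
LHS = RHS

Yes, on the curve


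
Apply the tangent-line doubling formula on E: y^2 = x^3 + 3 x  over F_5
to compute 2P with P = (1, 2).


Doubling: s = (3 x1^2 + a) / (2 y1)
s = (3*1^2 + 3) / (2*2) mod 5 = 4
x3 = s^2 - 2 x1 mod 5 = 4^2 - 2*1 = 4
y3 = s (x1 - x3) - y1 mod 5 = 4 * (1 - 4) - 2 = 1

2P = (4, 1)


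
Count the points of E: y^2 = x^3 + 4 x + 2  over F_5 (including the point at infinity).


For each x in F_5, count y with y^2 = x^3 + 4 x + 2 mod 5:
  x = 3: RHS = 1, y in [1, 4]  -> 2 point(s)
Affine points: 2. Add the point at infinity: total = 3.

#E(F_5) = 3


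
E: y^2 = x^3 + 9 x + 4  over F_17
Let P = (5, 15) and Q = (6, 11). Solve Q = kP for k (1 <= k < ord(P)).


Enumerate multiples of P until we hit Q = (6, 11):
  1P = (5, 15)
  2P = (6, 6)
  3P = (2, 9)
  4P = (14, 1)
  5P = (0, 15)
  6P = (12, 2)
  7P = (9, 7)
  8P = (7, 6)
  9P = (4, 6)
  10P = (4, 11)
  11P = (7, 11)
  12P = (9, 10)
  13P = (12, 15)
  14P = (0, 2)
  15P = (14, 16)
  16P = (2, 8)
  17P = (6, 11)
Match found at i = 17.

k = 17


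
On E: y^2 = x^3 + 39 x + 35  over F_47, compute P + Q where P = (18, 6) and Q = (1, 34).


P != Q, so use the chord formula.
s = (y2 - y1) / (x2 - x1) = (28) / (30) mod 47 = 26
x3 = s^2 - x1 - x2 mod 47 = 26^2 - 18 - 1 = 46
y3 = s (x1 - x3) - y1 mod 47 = 26 * (18 - 46) - 6 = 18

P + Q = (46, 18)


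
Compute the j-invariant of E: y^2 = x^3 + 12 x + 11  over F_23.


Delta = -16(4 a^3 + 27 b^2) mod 23 = 22
-1728 * (4 a)^3 = -1728 * (4*12)^3 mod 23 = 22
j = 22 * 22^(-1) mod 23 = 1

j = 1 (mod 23)


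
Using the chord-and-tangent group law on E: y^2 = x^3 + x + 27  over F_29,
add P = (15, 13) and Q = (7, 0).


P != Q, so use the chord formula.
s = (y2 - y1) / (x2 - x1) = (16) / (21) mod 29 = 27
x3 = s^2 - x1 - x2 mod 29 = 27^2 - 15 - 7 = 11
y3 = s (x1 - x3) - y1 mod 29 = 27 * (15 - 11) - 13 = 8

P + Q = (11, 8)


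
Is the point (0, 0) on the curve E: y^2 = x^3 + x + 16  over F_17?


Check whether y^2 = x^3 + 1 x + 16 (mod 17) for (x, y) = (0, 0).
LHS: y^2 = 0^2 mod 17 = 0
RHS: x^3 + 1 x + 16 = 0^3 + 1*0 + 16 mod 17 = 16
LHS != RHS

No, not on the curve


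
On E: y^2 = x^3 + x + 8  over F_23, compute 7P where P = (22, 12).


k = 7 = 111_2 (binary, LSB first: 111)
Double-and-add from P = (22, 12):
  bit 0 = 1: acc = O + (22, 12) = (22, 12)
  bit 1 = 1: acc = (22, 12) + (18, 4) = (10, 12)
  bit 2 = 1: acc = (10, 12) + (14, 11) = (12, 0)

7P = (12, 0)


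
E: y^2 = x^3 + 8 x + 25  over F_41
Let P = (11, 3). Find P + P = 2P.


Doubling: s = (3 x1^2 + a) / (2 y1)
s = (3*11^2 + 8) / (2*3) mod 41 = 14
x3 = s^2 - 2 x1 mod 41 = 14^2 - 2*11 = 10
y3 = s (x1 - x3) - y1 mod 41 = 14 * (11 - 10) - 3 = 11

2P = (10, 11)


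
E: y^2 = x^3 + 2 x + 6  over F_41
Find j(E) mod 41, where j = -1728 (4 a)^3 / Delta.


Delta = -16(4 a^3 + 27 b^2) mod 41 = 8
-1728 * (4 a)^3 = -1728 * (4*2)^3 mod 41 = 3
j = 3 * 8^(-1) mod 41 = 26

j = 26 (mod 41)


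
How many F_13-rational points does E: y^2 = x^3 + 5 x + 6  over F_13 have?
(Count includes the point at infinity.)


For each x in F_13, count y with y^2 = x^3 + 5 x + 6 mod 13:
  x = 1: RHS = 12, y in [5, 8]  -> 2 point(s)
  x = 3: RHS = 9, y in [3, 10]  -> 2 point(s)
  x = 4: RHS = 12, y in [5, 8]  -> 2 point(s)
  x = 5: RHS = 0, y in [0]  -> 1 point(s)
  x = 8: RHS = 12, y in [5, 8]  -> 2 point(s)
  x = 9: RHS = 0, y in [0]  -> 1 point(s)
  x = 10: RHS = 3, y in [4, 9]  -> 2 point(s)
  x = 11: RHS = 1, y in [1, 12]  -> 2 point(s)
  x = 12: RHS = 0, y in [0]  -> 1 point(s)
Affine points: 15. Add the point at infinity: total = 16.

#E(F_13) = 16


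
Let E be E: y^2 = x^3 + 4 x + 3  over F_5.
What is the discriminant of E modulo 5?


4 a^3 + 27 b^2 = 4*4^3 + 27*3^2 = 256 + 243 = 499
Delta = -16 * (499) = -7984
Delta mod 5 = 1

Delta = 1 (mod 5)


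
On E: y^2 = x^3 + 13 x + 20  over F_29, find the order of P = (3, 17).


Compute successive multiples of P until we hit O:
  1P = (3, 17)
  2P = (0, 7)
  3P = (21, 10)
  4P = (9, 24)
  5P = (24, 2)
  6P = (25, 7)
  7P = (6, 16)
  8P = (4, 22)
  ... (continuing to 31P)
  31P = O

ord(P) = 31


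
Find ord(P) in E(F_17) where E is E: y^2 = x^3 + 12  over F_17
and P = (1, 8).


Compute successive multiples of P until we hit O:
  1P = (1, 8)
  2P = (7, 10)
  3P = (11, 0)
  4P = (7, 7)
  5P = (1, 9)
  6P = O

ord(P) = 6


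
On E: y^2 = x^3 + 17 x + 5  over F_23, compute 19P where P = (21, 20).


k = 19 = 10011_2 (binary, LSB first: 11001)
Double-and-add from P = (21, 20):
  bit 0 = 1: acc = O + (21, 20) = (21, 20)
  bit 1 = 1: acc = (21, 20) + (5, 10) = (15, 1)
  bit 2 = 0: acc unchanged = (15, 1)
  bit 3 = 0: acc unchanged = (15, 1)
  bit 4 = 1: acc = (15, 1) + (9, 6) = (8, 20)

19P = (8, 20)


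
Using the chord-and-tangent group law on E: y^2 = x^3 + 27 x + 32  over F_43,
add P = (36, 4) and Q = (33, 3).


P != Q, so use the chord formula.
s = (y2 - y1) / (x2 - x1) = (42) / (40) mod 43 = 29
x3 = s^2 - x1 - x2 mod 43 = 29^2 - 36 - 33 = 41
y3 = s (x1 - x3) - y1 mod 43 = 29 * (36 - 41) - 4 = 23

P + Q = (41, 23)


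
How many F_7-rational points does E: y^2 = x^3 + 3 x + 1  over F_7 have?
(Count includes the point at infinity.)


For each x in F_7, count y with y^2 = x^3 + 3 x + 1 mod 7:
  x = 0: RHS = 1, y in [1, 6]  -> 2 point(s)
  x = 2: RHS = 1, y in [1, 6]  -> 2 point(s)
  x = 3: RHS = 2, y in [3, 4]  -> 2 point(s)
  x = 4: RHS = 0, y in [0]  -> 1 point(s)
  x = 5: RHS = 1, y in [1, 6]  -> 2 point(s)
  x = 6: RHS = 4, y in [2, 5]  -> 2 point(s)
Affine points: 11. Add the point at infinity: total = 12.

#E(F_7) = 12


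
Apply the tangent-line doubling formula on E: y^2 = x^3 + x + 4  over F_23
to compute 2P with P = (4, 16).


Doubling: s = (3 x1^2 + a) / (2 y1)
s = (3*4^2 + 1) / (2*16) mod 23 = 8
x3 = s^2 - 2 x1 mod 23 = 8^2 - 2*4 = 10
y3 = s (x1 - x3) - y1 mod 23 = 8 * (4 - 10) - 16 = 5

2P = (10, 5)


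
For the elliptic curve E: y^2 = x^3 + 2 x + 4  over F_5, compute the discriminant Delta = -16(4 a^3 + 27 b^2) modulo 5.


4 a^3 + 27 b^2 = 4*2^3 + 27*4^2 = 32 + 432 = 464
Delta = -16 * (464) = -7424
Delta mod 5 = 1

Delta = 1 (mod 5)


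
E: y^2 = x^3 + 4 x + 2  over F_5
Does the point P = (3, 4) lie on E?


Check whether y^2 = x^3 + 4 x + 2 (mod 5) for (x, y) = (3, 4).
LHS: y^2 = 4^2 mod 5 = 1
RHS: x^3 + 4 x + 2 = 3^3 + 4*3 + 2 mod 5 = 1
LHS = RHS

Yes, on the curve


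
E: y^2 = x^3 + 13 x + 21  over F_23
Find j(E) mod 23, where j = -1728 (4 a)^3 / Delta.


Delta = -16(4 a^3 + 27 b^2) mod 23 = 11
-1728 * (4 a)^3 = -1728 * (4*13)^3 mod 23 = 19
j = 19 * 11^(-1) mod 23 = 8

j = 8 (mod 23)


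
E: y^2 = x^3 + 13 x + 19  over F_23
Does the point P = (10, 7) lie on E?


Check whether y^2 = x^3 + 13 x + 19 (mod 23) for (x, y) = (10, 7).
LHS: y^2 = 7^2 mod 23 = 3
RHS: x^3 + 13 x + 19 = 10^3 + 13*10 + 19 mod 23 = 22
LHS != RHS

No, not on the curve


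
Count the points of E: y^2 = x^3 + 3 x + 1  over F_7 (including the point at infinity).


For each x in F_7, count y with y^2 = x^3 + 3 x + 1 mod 7:
  x = 0: RHS = 1, y in [1, 6]  -> 2 point(s)
  x = 2: RHS = 1, y in [1, 6]  -> 2 point(s)
  x = 3: RHS = 2, y in [3, 4]  -> 2 point(s)
  x = 4: RHS = 0, y in [0]  -> 1 point(s)
  x = 5: RHS = 1, y in [1, 6]  -> 2 point(s)
  x = 6: RHS = 4, y in [2, 5]  -> 2 point(s)
Affine points: 11. Add the point at infinity: total = 12.

#E(F_7) = 12


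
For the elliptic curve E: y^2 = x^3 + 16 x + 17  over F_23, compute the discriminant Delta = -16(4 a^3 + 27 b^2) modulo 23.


4 a^3 + 27 b^2 = 4*16^3 + 27*17^2 = 16384 + 7803 = 24187
Delta = -16 * (24187) = -386992
Delta mod 23 = 6

Delta = 6 (mod 23)


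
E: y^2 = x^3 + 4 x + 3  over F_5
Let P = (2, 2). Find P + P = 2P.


Doubling: s = (3 x1^2 + a) / (2 y1)
s = (3*2^2 + 4) / (2*2) mod 5 = 4
x3 = s^2 - 2 x1 mod 5 = 4^2 - 2*2 = 2
y3 = s (x1 - x3) - y1 mod 5 = 4 * (2 - 2) - 2 = 3

2P = (2, 3)


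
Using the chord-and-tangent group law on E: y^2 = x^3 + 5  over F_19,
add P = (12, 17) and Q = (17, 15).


P != Q, so use the chord formula.
s = (y2 - y1) / (x2 - x1) = (17) / (5) mod 19 = 11
x3 = s^2 - x1 - x2 mod 19 = 11^2 - 12 - 17 = 16
y3 = s (x1 - x3) - y1 mod 19 = 11 * (12 - 16) - 17 = 15

P + Q = (16, 15)


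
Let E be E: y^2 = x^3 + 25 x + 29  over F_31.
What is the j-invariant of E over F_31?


Delta = -16(4 a^3 + 27 b^2) mod 31 = 6
-1728 * (4 a)^3 = -1728 * (4*25)^3 mod 31 = 16
j = 16 * 6^(-1) mod 31 = 13

j = 13 (mod 31)


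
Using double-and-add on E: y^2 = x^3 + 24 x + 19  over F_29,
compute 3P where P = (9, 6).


k = 3 = 11_2 (binary, LSB first: 11)
Double-and-add from P = (9, 6):
  bit 0 = 1: acc = O + (9, 6) = (9, 6)
  bit 1 = 1: acc = (9, 6) + (4, 11) = (17, 2)

3P = (17, 2)


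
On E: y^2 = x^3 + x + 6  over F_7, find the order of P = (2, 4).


Compute successive multiples of P until we hit O:
  1P = (2, 4)
  2P = (4, 5)
  3P = (3, 6)
  4P = (6, 2)
  5P = (1, 6)
  6P = (1, 1)
  7P = (6, 5)
  8P = (3, 1)
  ... (continuing to 11P)
  11P = O

ord(P) = 11


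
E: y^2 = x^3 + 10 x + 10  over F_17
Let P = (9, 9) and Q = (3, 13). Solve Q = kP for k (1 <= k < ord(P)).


Enumerate multiples of P until we hit Q = (3, 13):
  1P = (9, 9)
  2P = (3, 13)
Match found at i = 2.

k = 2


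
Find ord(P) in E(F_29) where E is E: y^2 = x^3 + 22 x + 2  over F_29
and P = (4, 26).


Compute successive multiples of P until we hit O:
  1P = (4, 26)
  2P = (25, 16)
  3P = (7, 21)
  4P = (24, 17)
  5P = (2, 5)
  6P = (10, 27)
  7P = (11, 26)
  8P = (14, 3)
  ... (continuing to 38P)
  38P = O

ord(P) = 38


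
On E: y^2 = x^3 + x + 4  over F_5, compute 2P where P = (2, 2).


Doubling: s = (3 x1^2 + a) / (2 y1)
s = (3*2^2 + 1) / (2*2) mod 5 = 2
x3 = s^2 - 2 x1 mod 5 = 2^2 - 2*2 = 0
y3 = s (x1 - x3) - y1 mod 5 = 2 * (2 - 0) - 2 = 2

2P = (0, 2)


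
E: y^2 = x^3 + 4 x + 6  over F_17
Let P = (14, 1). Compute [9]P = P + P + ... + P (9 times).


k = 9 = 1001_2 (binary, LSB first: 1001)
Double-and-add from P = (14, 1):
  bit 0 = 1: acc = O + (14, 1) = (14, 1)
  bit 1 = 0: acc unchanged = (14, 1)
  bit 2 = 0: acc unchanged = (14, 1)
  bit 3 = 1: acc = (14, 1) + (11, 15) = (10, 3)

9P = (10, 3)


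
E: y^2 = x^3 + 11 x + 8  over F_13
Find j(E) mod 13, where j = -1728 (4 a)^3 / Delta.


Delta = -16(4 a^3 + 27 b^2) mod 13 = 8
-1728 * (4 a)^3 = -1728 * (4*11)^3 mod 13 = 8
j = 8 * 8^(-1) mod 13 = 1

j = 1 (mod 13)


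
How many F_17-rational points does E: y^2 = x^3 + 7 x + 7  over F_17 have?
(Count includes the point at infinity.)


For each x in F_17, count y with y^2 = x^3 + 7 x + 7 mod 17:
  x = 1: RHS = 15, y in [7, 10]  -> 2 point(s)
  x = 3: RHS = 4, y in [2, 15]  -> 2 point(s)
  x = 7: RHS = 8, y in [5, 12]  -> 2 point(s)
  x = 9: RHS = 0, y in [0]  -> 1 point(s)
  x = 11: RHS = 4, y in [2, 15]  -> 2 point(s)
  x = 12: RHS = 0, y in [0]  -> 1 point(s)
  x = 13: RHS = 0, y in [0]  -> 1 point(s)
  x = 15: RHS = 2, y in [6, 11]  -> 2 point(s)
  x = 16: RHS = 16, y in [4, 13]  -> 2 point(s)
Affine points: 15. Add the point at infinity: total = 16.

#E(F_17) = 16


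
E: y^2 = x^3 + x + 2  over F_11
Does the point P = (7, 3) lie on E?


Check whether y^2 = x^3 + 1 x + 2 (mod 11) for (x, y) = (7, 3).
LHS: y^2 = 3^2 mod 11 = 9
RHS: x^3 + 1 x + 2 = 7^3 + 1*7 + 2 mod 11 = 0
LHS != RHS

No, not on the curve


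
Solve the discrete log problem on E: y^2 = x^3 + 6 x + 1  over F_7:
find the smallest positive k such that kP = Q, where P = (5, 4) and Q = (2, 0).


Enumerate multiples of P until we hit Q = (2, 0):
  1P = (5, 4)
  2P = (6, 6)
  3P = (0, 6)
  4P = (3, 5)
  5P = (1, 1)
  6P = (2, 0)
Match found at i = 6.

k = 6


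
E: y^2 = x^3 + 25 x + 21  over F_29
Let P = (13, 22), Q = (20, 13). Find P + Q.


P != Q, so use the chord formula.
s = (y2 - y1) / (x2 - x1) = (20) / (7) mod 29 = 7
x3 = s^2 - x1 - x2 mod 29 = 7^2 - 13 - 20 = 16
y3 = s (x1 - x3) - y1 mod 29 = 7 * (13 - 16) - 22 = 15

P + Q = (16, 15)


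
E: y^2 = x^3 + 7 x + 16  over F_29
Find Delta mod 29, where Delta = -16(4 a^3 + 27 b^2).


4 a^3 + 27 b^2 = 4*7^3 + 27*16^2 = 1372 + 6912 = 8284
Delta = -16 * (8284) = -132544
Delta mod 29 = 15

Delta = 15 (mod 29)


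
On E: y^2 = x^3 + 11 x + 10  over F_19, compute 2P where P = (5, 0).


k = 2 = 10_2 (binary, LSB first: 01)
Double-and-add from P = (5, 0):
  bit 0 = 0: acc unchanged = O
  bit 1 = 1: acc = O + O = O

2P = O


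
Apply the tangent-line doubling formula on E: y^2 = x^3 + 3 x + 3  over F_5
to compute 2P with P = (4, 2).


Doubling: s = (3 x1^2 + a) / (2 y1)
s = (3*4^2 + 3) / (2*2) mod 5 = 4
x3 = s^2 - 2 x1 mod 5 = 4^2 - 2*4 = 3
y3 = s (x1 - x3) - y1 mod 5 = 4 * (4 - 3) - 2 = 2

2P = (3, 2)


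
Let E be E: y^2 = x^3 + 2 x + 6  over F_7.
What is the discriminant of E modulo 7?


4 a^3 + 27 b^2 = 4*2^3 + 27*6^2 = 32 + 972 = 1004
Delta = -16 * (1004) = -16064
Delta mod 7 = 1

Delta = 1 (mod 7)


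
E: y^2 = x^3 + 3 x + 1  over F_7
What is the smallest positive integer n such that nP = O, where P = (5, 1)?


Compute successive multiples of P until we hit O:
  1P = (5, 1)
  2P = (6, 2)
  3P = (4, 0)
  4P = (6, 5)
  5P = (5, 6)
  6P = O

ord(P) = 6


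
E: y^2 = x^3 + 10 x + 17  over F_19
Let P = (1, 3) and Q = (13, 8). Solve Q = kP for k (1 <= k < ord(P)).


Enumerate multiples of P until we hit Q = (13, 8):
  1P = (1, 3)
  2P = (18, 14)
  3P = (16, 13)
  4P = (13, 8)
Match found at i = 4.

k = 4


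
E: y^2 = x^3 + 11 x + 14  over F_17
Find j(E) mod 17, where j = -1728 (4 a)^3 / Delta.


Delta = -16(4 a^3 + 27 b^2) mod 17 = 8
-1728 * (4 a)^3 = -1728 * (4*11)^3 mod 17 = 16
j = 16 * 8^(-1) mod 17 = 2

j = 2 (mod 17)


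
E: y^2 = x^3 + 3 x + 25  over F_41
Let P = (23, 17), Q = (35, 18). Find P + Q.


P != Q, so use the chord formula.
s = (y2 - y1) / (x2 - x1) = (1) / (12) mod 41 = 24
x3 = s^2 - x1 - x2 mod 41 = 24^2 - 23 - 35 = 26
y3 = s (x1 - x3) - y1 mod 41 = 24 * (23 - 26) - 17 = 34

P + Q = (26, 34)


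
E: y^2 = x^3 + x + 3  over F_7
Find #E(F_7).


For each x in F_7, count y with y^2 = x^3 + 1 x + 3 mod 7:
  x = 4: RHS = 1, y in [1, 6]  -> 2 point(s)
  x = 5: RHS = 0, y in [0]  -> 1 point(s)
  x = 6: RHS = 1, y in [1, 6]  -> 2 point(s)
Affine points: 5. Add the point at infinity: total = 6.

#E(F_7) = 6


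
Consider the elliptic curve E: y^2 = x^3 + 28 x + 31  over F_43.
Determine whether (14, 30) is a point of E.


Check whether y^2 = x^3 + 28 x + 31 (mod 43) for (x, y) = (14, 30).
LHS: y^2 = 30^2 mod 43 = 40
RHS: x^3 + 28 x + 31 = 14^3 + 28*14 + 31 mod 43 = 28
LHS != RHS

No, not on the curve


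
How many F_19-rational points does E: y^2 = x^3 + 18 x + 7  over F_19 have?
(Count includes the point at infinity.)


For each x in F_19, count y with y^2 = x^3 + 18 x + 7 mod 19:
  x = 0: RHS = 7, y in [8, 11]  -> 2 point(s)
  x = 1: RHS = 7, y in [8, 11]  -> 2 point(s)
  x = 7: RHS = 1, y in [1, 18]  -> 2 point(s)
  x = 8: RHS = 17, y in [6, 13]  -> 2 point(s)
  x = 9: RHS = 5, y in [9, 10]  -> 2 point(s)
  x = 10: RHS = 9, y in [3, 16]  -> 2 point(s)
  x = 11: RHS = 16, y in [4, 15]  -> 2 point(s)
  x = 13: RHS = 6, y in [5, 14]  -> 2 point(s)
  x = 14: RHS = 1, y in [1, 18]  -> 2 point(s)
  x = 15: RHS = 4, y in [2, 17]  -> 2 point(s)
  x = 17: RHS = 1, y in [1, 18]  -> 2 point(s)
  x = 18: RHS = 7, y in [8, 11]  -> 2 point(s)
Affine points: 24. Add the point at infinity: total = 25.

#E(F_19) = 25


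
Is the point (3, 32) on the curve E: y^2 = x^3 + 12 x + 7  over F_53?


Check whether y^2 = x^3 + 12 x + 7 (mod 53) for (x, y) = (3, 32).
LHS: y^2 = 32^2 mod 53 = 17
RHS: x^3 + 12 x + 7 = 3^3 + 12*3 + 7 mod 53 = 17
LHS = RHS

Yes, on the curve


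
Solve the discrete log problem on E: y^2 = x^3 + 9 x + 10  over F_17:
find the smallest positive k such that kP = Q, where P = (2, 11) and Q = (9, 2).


Enumerate multiples of P until we hit Q = (9, 2):
  1P = (2, 11)
  2P = (15, 16)
  3P = (9, 2)
Match found at i = 3.

k = 3


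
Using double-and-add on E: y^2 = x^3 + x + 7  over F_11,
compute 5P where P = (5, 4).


k = 5 = 101_2 (binary, LSB first: 101)
Double-and-add from P = (5, 4):
  bit 0 = 1: acc = O + (5, 4) = (5, 4)
  bit 1 = 0: acc unchanged = (5, 4)
  bit 2 = 1: acc = (5, 4) + (3, 2) = (4, 8)

5P = (4, 8)


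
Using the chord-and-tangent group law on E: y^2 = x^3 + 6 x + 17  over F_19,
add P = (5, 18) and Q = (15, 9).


P != Q, so use the chord formula.
s = (y2 - y1) / (x2 - x1) = (10) / (10) mod 19 = 1
x3 = s^2 - x1 - x2 mod 19 = 1^2 - 5 - 15 = 0
y3 = s (x1 - x3) - y1 mod 19 = 1 * (5 - 0) - 18 = 6

P + Q = (0, 6)


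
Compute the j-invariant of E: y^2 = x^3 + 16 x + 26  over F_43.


Delta = -16(4 a^3 + 27 b^2) mod 43 = 8
-1728 * (4 a)^3 = -1728 * (4*16)^3 mod 43 = 1
j = 1 * 8^(-1) mod 43 = 27

j = 27 (mod 43)


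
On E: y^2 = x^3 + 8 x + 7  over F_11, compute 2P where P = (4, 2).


Doubling: s = (3 x1^2 + a) / (2 y1)
s = (3*4^2 + 8) / (2*2) mod 11 = 3
x3 = s^2 - 2 x1 mod 11 = 3^2 - 2*4 = 1
y3 = s (x1 - x3) - y1 mod 11 = 3 * (4 - 1) - 2 = 7

2P = (1, 7)


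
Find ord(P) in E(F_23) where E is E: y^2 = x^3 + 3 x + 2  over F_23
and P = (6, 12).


Compute successive multiples of P until we hit O:
  1P = (6, 12)
  2P = (4, 3)
  3P = (16, 12)
  4P = (1, 11)
  5P = (5, 2)
  6P = (20, 9)
  7P = (15, 8)
  8P = (11, 3)
  ... (continuing to 28P)
  28P = O

ord(P) = 28


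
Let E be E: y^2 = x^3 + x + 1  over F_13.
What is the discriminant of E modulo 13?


4 a^3 + 27 b^2 = 4*1^3 + 27*1^2 = 4 + 27 = 31
Delta = -16 * (31) = -496
Delta mod 13 = 11

Delta = 11 (mod 13)


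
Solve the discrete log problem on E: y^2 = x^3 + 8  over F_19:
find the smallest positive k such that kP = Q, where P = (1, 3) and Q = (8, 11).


Enumerate multiples of P until we hit Q = (8, 11):
  1P = (1, 3)
  2P = (3, 15)
  3P = (13, 1)
  4P = (14, 15)
  5P = (8, 11)
Match found at i = 5.

k = 5


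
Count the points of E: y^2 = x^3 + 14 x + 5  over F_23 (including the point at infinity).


For each x in F_23, count y with y^2 = x^3 + 14 x + 5 mod 23:
  x = 2: RHS = 18, y in [8, 15]  -> 2 point(s)
  x = 5: RHS = 16, y in [4, 19]  -> 2 point(s)
  x = 6: RHS = 6, y in [11, 12]  -> 2 point(s)
  x = 7: RHS = 9, y in [3, 20]  -> 2 point(s)
  x = 8: RHS = 8, y in [10, 13]  -> 2 point(s)
  x = 9: RHS = 9, y in [3, 20]  -> 2 point(s)
  x = 10: RHS = 18, y in [8, 15]  -> 2 point(s)
  x = 11: RHS = 18, y in [8, 15]  -> 2 point(s)
  x = 14: RHS = 1, y in [1, 22]  -> 2 point(s)
  x = 15: RHS = 2, y in [5, 18]  -> 2 point(s)
  x = 16: RHS = 1, y in [1, 22]  -> 2 point(s)
  x = 17: RHS = 4, y in [2, 21]  -> 2 point(s)
  x = 19: RHS = 0, y in [0]  -> 1 point(s)
  x = 22: RHS = 13, y in [6, 17]  -> 2 point(s)
Affine points: 27. Add the point at infinity: total = 28.

#E(F_23) = 28


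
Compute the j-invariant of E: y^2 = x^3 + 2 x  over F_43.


Delta = -16(4 a^3 + 27 b^2) mod 43 = 4
-1728 * (4 a)^3 = -1728 * (4*2)^3 mod 43 = 32
j = 32 * 4^(-1) mod 43 = 8

j = 8 (mod 43)


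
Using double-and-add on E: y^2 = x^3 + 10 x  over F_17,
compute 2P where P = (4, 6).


k = 2 = 10_2 (binary, LSB first: 01)
Double-and-add from P = (4, 6):
  bit 0 = 0: acc unchanged = O
  bit 1 = 1: acc = O + (13, 10) = (13, 10)

2P = (13, 10)


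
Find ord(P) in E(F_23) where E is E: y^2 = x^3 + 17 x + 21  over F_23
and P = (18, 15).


Compute successive multiples of P until we hit O:
  1P = (18, 15)
  2P = (10, 8)
  3P = (22, 16)
  4P = (19, 2)
  5P = (17, 18)
  6P = (20, 14)
  7P = (14, 6)
  8P = (9, 11)
  ... (continuing to 28P)
  28P = O

ord(P) = 28


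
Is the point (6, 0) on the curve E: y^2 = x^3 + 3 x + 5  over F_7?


Check whether y^2 = x^3 + 3 x + 5 (mod 7) for (x, y) = (6, 0).
LHS: y^2 = 0^2 mod 7 = 0
RHS: x^3 + 3 x + 5 = 6^3 + 3*6 + 5 mod 7 = 1
LHS != RHS

No, not on the curve


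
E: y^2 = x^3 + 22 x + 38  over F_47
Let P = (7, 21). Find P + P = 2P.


Doubling: s = (3 x1^2 + a) / (2 y1)
s = (3*7^2 + 22) / (2*21) mod 47 = 32
x3 = s^2 - 2 x1 mod 47 = 32^2 - 2*7 = 23
y3 = s (x1 - x3) - y1 mod 47 = 32 * (7 - 23) - 21 = 31

2P = (23, 31)


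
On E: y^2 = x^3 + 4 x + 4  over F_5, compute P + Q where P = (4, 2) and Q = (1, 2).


P != Q, so use the chord formula.
s = (y2 - y1) / (x2 - x1) = (0) / (2) mod 5 = 0
x3 = s^2 - x1 - x2 mod 5 = 0^2 - 4 - 1 = 0
y3 = s (x1 - x3) - y1 mod 5 = 0 * (4 - 0) - 2 = 3

P + Q = (0, 3)


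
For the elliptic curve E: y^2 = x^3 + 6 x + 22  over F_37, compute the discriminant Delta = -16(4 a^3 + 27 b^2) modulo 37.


4 a^3 + 27 b^2 = 4*6^3 + 27*22^2 = 864 + 13068 = 13932
Delta = -16 * (13932) = -222912
Delta mod 37 = 13

Delta = 13 (mod 37)


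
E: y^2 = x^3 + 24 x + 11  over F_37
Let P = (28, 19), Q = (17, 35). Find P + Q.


P != Q, so use the chord formula.
s = (y2 - y1) / (x2 - x1) = (16) / (26) mod 37 = 12
x3 = s^2 - x1 - x2 mod 37 = 12^2 - 28 - 17 = 25
y3 = s (x1 - x3) - y1 mod 37 = 12 * (28 - 25) - 19 = 17

P + Q = (25, 17)


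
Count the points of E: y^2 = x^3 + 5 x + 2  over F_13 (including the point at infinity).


For each x in F_13, count y with y^2 = x^3 + 5 x + 2 mod 13:
  x = 5: RHS = 9, y in [3, 10]  -> 2 point(s)
  x = 6: RHS = 1, y in [1, 12]  -> 2 point(s)
  x = 7: RHS = 3, y in [4, 9]  -> 2 point(s)
  x = 9: RHS = 9, y in [3, 10]  -> 2 point(s)
  x = 10: RHS = 12, y in [5, 8]  -> 2 point(s)
  x = 11: RHS = 10, y in [6, 7]  -> 2 point(s)
  x = 12: RHS = 9, y in [3, 10]  -> 2 point(s)
Affine points: 14. Add the point at infinity: total = 15.

#E(F_13) = 15


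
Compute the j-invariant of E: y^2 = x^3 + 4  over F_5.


Delta = -16(4 a^3 + 27 b^2) mod 5 = 3
-1728 * (4 a)^3 = -1728 * (4*0)^3 mod 5 = 0
j = 0 * 3^(-1) mod 5 = 0

j = 0 (mod 5)


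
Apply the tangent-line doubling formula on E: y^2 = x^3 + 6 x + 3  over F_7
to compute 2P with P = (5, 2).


Doubling: s = (3 x1^2 + a) / (2 y1)
s = (3*5^2 + 6) / (2*2) mod 7 = 1
x3 = s^2 - 2 x1 mod 7 = 1^2 - 2*5 = 5
y3 = s (x1 - x3) - y1 mod 7 = 1 * (5 - 5) - 2 = 5

2P = (5, 5)


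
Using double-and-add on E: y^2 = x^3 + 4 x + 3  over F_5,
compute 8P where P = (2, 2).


k = 8 = 1000_2 (binary, LSB first: 0001)
Double-and-add from P = (2, 2):
  bit 0 = 0: acc unchanged = O
  bit 1 = 0: acc unchanged = O
  bit 2 = 0: acc unchanged = O
  bit 3 = 1: acc = O + (2, 3) = (2, 3)

8P = (2, 3)


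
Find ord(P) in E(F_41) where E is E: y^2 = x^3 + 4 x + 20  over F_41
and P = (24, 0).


Compute successive multiples of P until we hit O:
  1P = (24, 0)
  2P = O

ord(P) = 2


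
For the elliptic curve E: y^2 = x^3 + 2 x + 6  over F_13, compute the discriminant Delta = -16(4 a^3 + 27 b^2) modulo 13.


4 a^3 + 27 b^2 = 4*2^3 + 27*6^2 = 32 + 972 = 1004
Delta = -16 * (1004) = -16064
Delta mod 13 = 4

Delta = 4 (mod 13)


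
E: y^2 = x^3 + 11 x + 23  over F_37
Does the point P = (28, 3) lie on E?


Check whether y^2 = x^3 + 11 x + 23 (mod 37) for (x, y) = (28, 3).
LHS: y^2 = 3^2 mod 37 = 9
RHS: x^3 + 11 x + 23 = 28^3 + 11*28 + 23 mod 37 = 9
LHS = RHS

Yes, on the curve


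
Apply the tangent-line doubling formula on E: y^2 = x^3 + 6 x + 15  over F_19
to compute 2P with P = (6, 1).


Doubling: s = (3 x1^2 + a) / (2 y1)
s = (3*6^2 + 6) / (2*1) mod 19 = 0
x3 = s^2 - 2 x1 mod 19 = 0^2 - 2*6 = 7
y3 = s (x1 - x3) - y1 mod 19 = 0 * (6 - 7) - 1 = 18

2P = (7, 18)


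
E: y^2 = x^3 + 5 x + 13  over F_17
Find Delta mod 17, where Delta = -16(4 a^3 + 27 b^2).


4 a^3 + 27 b^2 = 4*5^3 + 27*13^2 = 500 + 4563 = 5063
Delta = -16 * (5063) = -81008
Delta mod 17 = 14

Delta = 14 (mod 17)


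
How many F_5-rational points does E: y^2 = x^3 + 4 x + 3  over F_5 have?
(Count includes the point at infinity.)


For each x in F_5, count y with y^2 = x^3 + 4 x + 3 mod 5:
  x = 2: RHS = 4, y in [2, 3]  -> 2 point(s)
Affine points: 2. Add the point at infinity: total = 3.

#E(F_5) = 3


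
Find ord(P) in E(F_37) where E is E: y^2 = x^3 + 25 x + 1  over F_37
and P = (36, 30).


Compute successive multiples of P until we hit O:
  1P = (36, 30)
  2P = (6, 21)
  3P = (11, 33)
  4P = (34, 26)
  5P = (8, 26)
  6P = (27, 3)
  7P = (20, 18)
  8P = (7, 1)
  ... (continuing to 41P)
  41P = O

ord(P) = 41


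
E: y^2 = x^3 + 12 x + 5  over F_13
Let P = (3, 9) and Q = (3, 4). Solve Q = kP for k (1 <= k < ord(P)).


Enumerate multiples of P until we hit Q = (3, 4):
  1P = (3, 9)
  2P = (7, 4)
  3P = (7, 9)
  4P = (3, 4)
Match found at i = 4.

k = 4


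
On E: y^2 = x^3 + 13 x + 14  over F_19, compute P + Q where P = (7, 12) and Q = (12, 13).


P != Q, so use the chord formula.
s = (y2 - y1) / (x2 - x1) = (1) / (5) mod 19 = 4
x3 = s^2 - x1 - x2 mod 19 = 4^2 - 7 - 12 = 16
y3 = s (x1 - x3) - y1 mod 19 = 4 * (7 - 16) - 12 = 9

P + Q = (16, 9)


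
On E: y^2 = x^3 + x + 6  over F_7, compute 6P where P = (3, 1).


k = 6 = 110_2 (binary, LSB first: 011)
Double-and-add from P = (3, 1):
  bit 0 = 0: acc unchanged = O
  bit 1 = 1: acc = O + (1, 6) = (1, 6)
  bit 2 = 1: acc = (1, 6) + (2, 3) = (6, 2)

6P = (6, 2)


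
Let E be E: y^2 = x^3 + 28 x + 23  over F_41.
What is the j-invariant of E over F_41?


Delta = -16(4 a^3 + 27 b^2) mod 41 = 25
-1728 * (4 a)^3 = -1728 * (4*28)^3 mod 41 = 32
j = 32 * 25^(-1) mod 41 = 39

j = 39 (mod 41)


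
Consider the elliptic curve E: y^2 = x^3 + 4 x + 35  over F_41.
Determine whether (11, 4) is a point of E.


Check whether y^2 = x^3 + 4 x + 35 (mod 41) for (x, y) = (11, 4).
LHS: y^2 = 4^2 mod 41 = 16
RHS: x^3 + 4 x + 35 = 11^3 + 4*11 + 35 mod 41 = 16
LHS = RHS

Yes, on the curve


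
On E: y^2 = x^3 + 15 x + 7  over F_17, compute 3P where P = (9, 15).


k = 3 = 11_2 (binary, LSB first: 11)
Double-and-add from P = (9, 15):
  bit 0 = 1: acc = O + (9, 15) = (9, 15)
  bit 1 = 1: acc = (9, 15) + (7, 9) = (10, 16)

3P = (10, 16)


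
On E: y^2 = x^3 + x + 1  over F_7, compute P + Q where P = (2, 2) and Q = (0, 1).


P != Q, so use the chord formula.
s = (y2 - y1) / (x2 - x1) = (6) / (5) mod 7 = 4
x3 = s^2 - x1 - x2 mod 7 = 4^2 - 2 - 0 = 0
y3 = s (x1 - x3) - y1 mod 7 = 4 * (2 - 0) - 2 = 6

P + Q = (0, 6)


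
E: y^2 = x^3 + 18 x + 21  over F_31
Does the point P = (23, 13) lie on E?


Check whether y^2 = x^3 + 18 x + 21 (mod 31) for (x, y) = (23, 13).
LHS: y^2 = 13^2 mod 31 = 14
RHS: x^3 + 18 x + 21 = 23^3 + 18*23 + 21 mod 31 = 16
LHS != RHS

No, not on the curve


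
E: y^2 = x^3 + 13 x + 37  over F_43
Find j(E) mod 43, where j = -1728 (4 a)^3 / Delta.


Delta = -16(4 a^3 + 27 b^2) mod 43 = 16
-1728 * (4 a)^3 = -1728 * (4*13)^3 mod 43 = 16
j = 16 * 16^(-1) mod 43 = 1

j = 1 (mod 43)


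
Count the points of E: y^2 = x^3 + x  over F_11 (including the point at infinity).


For each x in F_11, count y with y^2 = x^3 + 1 x + 0 mod 11:
  x = 0: RHS = 0, y in [0]  -> 1 point(s)
  x = 5: RHS = 9, y in [3, 8]  -> 2 point(s)
  x = 7: RHS = 9, y in [3, 8]  -> 2 point(s)
  x = 8: RHS = 3, y in [5, 6]  -> 2 point(s)
  x = 9: RHS = 1, y in [1, 10]  -> 2 point(s)
  x = 10: RHS = 9, y in [3, 8]  -> 2 point(s)
Affine points: 11. Add the point at infinity: total = 12.

#E(F_11) = 12


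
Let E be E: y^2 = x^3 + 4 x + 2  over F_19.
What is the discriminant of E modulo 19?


4 a^3 + 27 b^2 = 4*4^3 + 27*2^2 = 256 + 108 = 364
Delta = -16 * (364) = -5824
Delta mod 19 = 9

Delta = 9 (mod 19)


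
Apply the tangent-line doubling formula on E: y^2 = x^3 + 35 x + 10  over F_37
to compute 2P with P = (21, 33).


Doubling: s = (3 x1^2 + a) / (2 y1)
s = (3*21^2 + 35) / (2*33) mod 37 = 6
x3 = s^2 - 2 x1 mod 37 = 6^2 - 2*21 = 31
y3 = s (x1 - x3) - y1 mod 37 = 6 * (21 - 31) - 33 = 18

2P = (31, 18)


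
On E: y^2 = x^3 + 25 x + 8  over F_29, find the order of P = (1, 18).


Compute successive multiples of P until we hit O:
  1P = (1, 18)
  2P = (14, 17)
  3P = (8, 16)
  4P = (26, 14)
  5P = (3, 9)
  6P = (9, 18)
  7P = (19, 11)
  8P = (13, 6)
  ... (continuing to 23P)
  23P = O

ord(P) = 23


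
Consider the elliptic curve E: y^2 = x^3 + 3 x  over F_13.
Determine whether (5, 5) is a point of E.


Check whether y^2 = x^3 + 3 x + 0 (mod 13) for (x, y) = (5, 5).
LHS: y^2 = 5^2 mod 13 = 12
RHS: x^3 + 3 x + 0 = 5^3 + 3*5 + 0 mod 13 = 10
LHS != RHS

No, not on the curve


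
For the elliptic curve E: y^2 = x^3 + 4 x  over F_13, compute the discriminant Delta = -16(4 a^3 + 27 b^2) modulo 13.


4 a^3 + 27 b^2 = 4*4^3 + 27*0^2 = 256 + 0 = 256
Delta = -16 * (256) = -4096
Delta mod 13 = 12

Delta = 12 (mod 13)


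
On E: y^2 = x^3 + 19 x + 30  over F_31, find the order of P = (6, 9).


Compute successive multiples of P until we hit O:
  1P = (6, 9)
  2P = (13, 26)
  3P = (16, 11)
  4P = (14, 8)
  5P = (27, 13)
  6P = (18, 2)
  7P = (11, 12)
  8P = (28, 15)
  ... (continuing to 20P)
  20P = O

ord(P) = 20


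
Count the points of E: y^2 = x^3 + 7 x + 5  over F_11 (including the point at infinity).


For each x in F_11, count y with y^2 = x^3 + 7 x + 5 mod 11:
  x = 0: RHS = 5, y in [4, 7]  -> 2 point(s)
  x = 2: RHS = 5, y in [4, 7]  -> 2 point(s)
  x = 3: RHS = 9, y in [3, 8]  -> 2 point(s)
  x = 4: RHS = 9, y in [3, 8]  -> 2 point(s)
  x = 5: RHS = 0, y in [0]  -> 1 point(s)
  x = 7: RHS = 1, y in [1, 10]  -> 2 point(s)
  x = 8: RHS = 1, y in [1, 10]  -> 2 point(s)
  x = 9: RHS = 5, y in [4, 7]  -> 2 point(s)
Affine points: 15. Add the point at infinity: total = 16.

#E(F_11) = 16


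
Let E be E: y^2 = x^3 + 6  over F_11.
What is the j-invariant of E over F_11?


Delta = -16(4 a^3 + 27 b^2) mod 11 = 2
-1728 * (4 a)^3 = -1728 * (4*0)^3 mod 11 = 0
j = 0 * 2^(-1) mod 11 = 0

j = 0 (mod 11)


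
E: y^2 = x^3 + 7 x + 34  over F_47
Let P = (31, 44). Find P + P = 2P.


Doubling: s = (3 x1^2 + a) / (2 y1)
s = (3*31^2 + 7) / (2*44) mod 47 = 4
x3 = s^2 - 2 x1 mod 47 = 4^2 - 2*31 = 1
y3 = s (x1 - x3) - y1 mod 47 = 4 * (31 - 1) - 44 = 29

2P = (1, 29)


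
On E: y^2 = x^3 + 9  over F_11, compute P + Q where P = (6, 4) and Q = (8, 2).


P != Q, so use the chord formula.
s = (y2 - y1) / (x2 - x1) = (9) / (2) mod 11 = 10
x3 = s^2 - x1 - x2 mod 11 = 10^2 - 6 - 8 = 9
y3 = s (x1 - x3) - y1 mod 11 = 10 * (6 - 9) - 4 = 10

P + Q = (9, 10)


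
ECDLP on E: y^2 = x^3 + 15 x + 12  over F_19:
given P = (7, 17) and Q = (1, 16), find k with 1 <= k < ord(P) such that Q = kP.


Enumerate multiples of P until we hit Q = (1, 16):
  1P = (7, 17)
  2P = (16, 15)
  3P = (12, 1)
  4P = (11, 11)
  5P = (8, 13)
  6P = (1, 16)
Match found at i = 6.

k = 6


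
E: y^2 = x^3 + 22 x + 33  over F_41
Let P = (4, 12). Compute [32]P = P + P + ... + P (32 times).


k = 32 = 100000_2 (binary, LSB first: 000001)
Double-and-add from P = (4, 12):
  bit 0 = 0: acc unchanged = O
  bit 1 = 0: acc unchanged = O
  bit 2 = 0: acc unchanged = O
  bit 3 = 0: acc unchanged = O
  bit 4 = 0: acc unchanged = O
  bit 5 = 1: acc = O + (30, 31) = (30, 31)

32P = (30, 31)


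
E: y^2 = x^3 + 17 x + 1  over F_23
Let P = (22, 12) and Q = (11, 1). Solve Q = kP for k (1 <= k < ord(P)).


Enumerate multiples of P until we hit Q = (11, 1):
  1P = (22, 12)
  2P = (11, 1)
Match found at i = 2.

k = 2


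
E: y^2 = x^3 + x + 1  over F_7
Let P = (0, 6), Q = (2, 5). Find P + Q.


P != Q, so use the chord formula.
s = (y2 - y1) / (x2 - x1) = (6) / (2) mod 7 = 3
x3 = s^2 - x1 - x2 mod 7 = 3^2 - 0 - 2 = 0
y3 = s (x1 - x3) - y1 mod 7 = 3 * (0 - 0) - 6 = 1

P + Q = (0, 1)


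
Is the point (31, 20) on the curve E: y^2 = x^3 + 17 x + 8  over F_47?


Check whether y^2 = x^3 + 17 x + 8 (mod 47) for (x, y) = (31, 20).
LHS: y^2 = 20^2 mod 47 = 24
RHS: x^3 + 17 x + 8 = 31^3 + 17*31 + 8 mod 47 = 11
LHS != RHS

No, not on the curve


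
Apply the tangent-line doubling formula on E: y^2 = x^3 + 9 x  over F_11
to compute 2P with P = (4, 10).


Doubling: s = (3 x1^2 + a) / (2 y1)
s = (3*4^2 + 9) / (2*10) mod 11 = 10
x3 = s^2 - 2 x1 mod 11 = 10^2 - 2*4 = 4
y3 = s (x1 - x3) - y1 mod 11 = 10 * (4 - 4) - 10 = 1

2P = (4, 1)


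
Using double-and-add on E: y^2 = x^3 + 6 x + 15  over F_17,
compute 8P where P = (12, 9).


k = 8 = 1000_2 (binary, LSB first: 0001)
Double-and-add from P = (12, 9):
  bit 0 = 0: acc unchanged = O
  bit 1 = 0: acc unchanged = O
  bit 2 = 0: acc unchanged = O
  bit 3 = 1: acc = O + (3, 3) = (3, 3)

8P = (3, 3)


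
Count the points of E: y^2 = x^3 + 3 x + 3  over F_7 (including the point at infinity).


For each x in F_7, count y with y^2 = x^3 + 3 x + 3 mod 7:
  x = 1: RHS = 0, y in [0]  -> 1 point(s)
  x = 3: RHS = 4, y in [2, 5]  -> 2 point(s)
  x = 4: RHS = 2, y in [3, 4]  -> 2 point(s)
Affine points: 5. Add the point at infinity: total = 6.

#E(F_7) = 6


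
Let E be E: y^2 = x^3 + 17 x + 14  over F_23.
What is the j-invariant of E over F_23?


Delta = -16(4 a^3 + 27 b^2) mod 23 = 15
-1728 * (4 a)^3 = -1728 * (4*17)^3 mod 23 = 3
j = 3 * 15^(-1) mod 23 = 14

j = 14 (mod 23)


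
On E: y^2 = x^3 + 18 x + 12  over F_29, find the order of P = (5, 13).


Compute successive multiples of P until we hit O:
  1P = (5, 13)
  2P = (23, 23)
  3P = (21, 20)
  4P = (28, 15)
  5P = (9, 27)
  6P = (20, 7)
  7P = (3, 21)
  8P = (8, 28)
  ... (continuing to 28P)
  28P = O

ord(P) = 28


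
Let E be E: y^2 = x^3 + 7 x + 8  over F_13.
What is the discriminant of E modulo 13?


4 a^3 + 27 b^2 = 4*7^3 + 27*8^2 = 1372 + 1728 = 3100
Delta = -16 * (3100) = -49600
Delta mod 13 = 8

Delta = 8 (mod 13)


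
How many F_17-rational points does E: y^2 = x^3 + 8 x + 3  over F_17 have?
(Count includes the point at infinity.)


For each x in F_17, count y with y^2 = x^3 + 8 x + 3 mod 17:
  x = 5: RHS = 15, y in [7, 10]  -> 2 point(s)
  x = 8: RHS = 1, y in [1, 16]  -> 2 point(s)
  x = 12: RHS = 8, y in [5, 12]  -> 2 point(s)
  x = 13: RHS = 9, y in [3, 14]  -> 2 point(s)
  x = 15: RHS = 13, y in [8, 9]  -> 2 point(s)
Affine points: 10. Add the point at infinity: total = 11.

#E(F_17) = 11


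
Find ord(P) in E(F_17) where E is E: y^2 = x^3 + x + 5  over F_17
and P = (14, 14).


Compute successive multiples of P until we hit O:
  1P = (14, 14)
  2P = (7, 10)
  3P = (5, 13)
  4P = (2, 10)
  5P = (3, 1)
  6P = (8, 7)
  7P = (11, 15)
  8P = (11, 2)
  ... (continuing to 15P)
  15P = O

ord(P) = 15


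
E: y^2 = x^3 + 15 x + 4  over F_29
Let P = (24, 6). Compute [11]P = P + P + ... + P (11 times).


k = 11 = 1011_2 (binary, LSB first: 1101)
Double-and-add from P = (24, 6):
  bit 0 = 1: acc = O + (24, 6) = (24, 6)
  bit 1 = 1: acc = (24, 6) + (1, 7) = (0, 27)
  bit 2 = 0: acc unchanged = (0, 27)
  bit 3 = 1: acc = (0, 27) + (27, 16) = (25, 24)

11P = (25, 24)


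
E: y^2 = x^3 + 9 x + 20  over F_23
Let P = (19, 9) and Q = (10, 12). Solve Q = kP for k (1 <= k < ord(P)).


Enumerate multiples of P until we hit Q = (10, 12):
  1P = (19, 9)
  2P = (11, 1)
  3P = (17, 16)
  4P = (5, 11)
  5P = (7, 9)
  6P = (20, 14)
  7P = (9, 18)
  8P = (8, 11)
  9P = (12, 19)
  10P = (10, 11)
  11P = (2, 0)
  12P = (10, 12)
Match found at i = 12.

k = 12


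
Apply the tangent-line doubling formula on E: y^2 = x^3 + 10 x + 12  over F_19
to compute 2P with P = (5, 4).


Doubling: s = (3 x1^2 + a) / (2 y1)
s = (3*5^2 + 10) / (2*4) mod 19 = 13
x3 = s^2 - 2 x1 mod 19 = 13^2 - 2*5 = 7
y3 = s (x1 - x3) - y1 mod 19 = 13 * (5 - 7) - 4 = 8

2P = (7, 8)


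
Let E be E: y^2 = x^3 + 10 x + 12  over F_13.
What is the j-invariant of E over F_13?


Delta = -16(4 a^3 + 27 b^2) mod 13 = 9
-1728 * (4 a)^3 = -1728 * (4*10)^3 mod 13 = 1
j = 1 * 9^(-1) mod 13 = 3

j = 3 (mod 13)


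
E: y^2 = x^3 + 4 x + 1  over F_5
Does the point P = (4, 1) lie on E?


Check whether y^2 = x^3 + 4 x + 1 (mod 5) for (x, y) = (4, 1).
LHS: y^2 = 1^2 mod 5 = 1
RHS: x^3 + 4 x + 1 = 4^3 + 4*4 + 1 mod 5 = 1
LHS = RHS

Yes, on the curve


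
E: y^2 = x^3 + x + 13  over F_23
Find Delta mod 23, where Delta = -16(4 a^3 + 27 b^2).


4 a^3 + 27 b^2 = 4*1^3 + 27*13^2 = 4 + 4563 = 4567
Delta = -16 * (4567) = -73072
Delta mod 23 = 22

Delta = 22 (mod 23)


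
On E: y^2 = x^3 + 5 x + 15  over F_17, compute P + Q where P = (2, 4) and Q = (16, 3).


P != Q, so use the chord formula.
s = (y2 - y1) / (x2 - x1) = (16) / (14) mod 17 = 6
x3 = s^2 - x1 - x2 mod 17 = 6^2 - 2 - 16 = 1
y3 = s (x1 - x3) - y1 mod 17 = 6 * (2 - 1) - 4 = 2

P + Q = (1, 2)


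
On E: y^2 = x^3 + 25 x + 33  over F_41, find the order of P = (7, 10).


Compute successive multiples of P until we hit O:
  1P = (7, 10)
  2P = (37, 19)
  3P = (18, 40)
  4P = (17, 0)
  5P = (18, 1)
  6P = (37, 22)
  7P = (7, 31)
  8P = O

ord(P) = 8


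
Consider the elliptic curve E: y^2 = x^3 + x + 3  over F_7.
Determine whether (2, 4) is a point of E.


Check whether y^2 = x^3 + 1 x + 3 (mod 7) for (x, y) = (2, 4).
LHS: y^2 = 4^2 mod 7 = 2
RHS: x^3 + 1 x + 3 = 2^3 + 1*2 + 3 mod 7 = 6
LHS != RHS

No, not on the curve


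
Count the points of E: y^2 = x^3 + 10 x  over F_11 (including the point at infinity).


For each x in F_11, count y with y^2 = x^3 + 10 x + 0 mod 11:
  x = 0: RHS = 0, y in [0]  -> 1 point(s)
  x = 1: RHS = 0, y in [0]  -> 1 point(s)
  x = 4: RHS = 5, y in [4, 7]  -> 2 point(s)
  x = 6: RHS = 1, y in [1, 10]  -> 2 point(s)
  x = 8: RHS = 9, y in [3, 8]  -> 2 point(s)
  x = 9: RHS = 5, y in [4, 7]  -> 2 point(s)
  x = 10: RHS = 0, y in [0]  -> 1 point(s)
Affine points: 11. Add the point at infinity: total = 12.

#E(F_11) = 12


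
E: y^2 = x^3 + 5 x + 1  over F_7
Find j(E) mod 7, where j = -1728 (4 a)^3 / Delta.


Delta = -16(4 a^3 + 27 b^2) mod 7 = 3
-1728 * (4 a)^3 = -1728 * (4*5)^3 mod 7 = 6
j = 6 * 3^(-1) mod 7 = 2

j = 2 (mod 7)


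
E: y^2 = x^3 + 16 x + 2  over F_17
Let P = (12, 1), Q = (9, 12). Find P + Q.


P != Q, so use the chord formula.
s = (y2 - y1) / (x2 - x1) = (11) / (14) mod 17 = 2
x3 = s^2 - x1 - x2 mod 17 = 2^2 - 12 - 9 = 0
y3 = s (x1 - x3) - y1 mod 17 = 2 * (12 - 0) - 1 = 6

P + Q = (0, 6)


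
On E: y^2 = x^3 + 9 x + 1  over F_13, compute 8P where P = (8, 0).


k = 8 = 1000_2 (binary, LSB first: 0001)
Double-and-add from P = (8, 0):
  bit 0 = 0: acc unchanged = O
  bit 1 = 0: acc unchanged = O
  bit 2 = 0: acc unchanged = O
  bit 3 = 1: acc = O + O = O

8P = O


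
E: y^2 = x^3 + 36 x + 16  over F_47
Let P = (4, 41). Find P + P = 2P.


Doubling: s = (3 x1^2 + a) / (2 y1)
s = (3*4^2 + 36) / (2*41) mod 47 = 40
x3 = s^2 - 2 x1 mod 47 = 40^2 - 2*4 = 41
y3 = s (x1 - x3) - y1 mod 47 = 40 * (4 - 41) - 41 = 30

2P = (41, 30)


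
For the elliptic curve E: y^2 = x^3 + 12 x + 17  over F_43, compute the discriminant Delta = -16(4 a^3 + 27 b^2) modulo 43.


4 a^3 + 27 b^2 = 4*12^3 + 27*17^2 = 6912 + 7803 = 14715
Delta = -16 * (14715) = -235440
Delta mod 43 = 28

Delta = 28 (mod 43)


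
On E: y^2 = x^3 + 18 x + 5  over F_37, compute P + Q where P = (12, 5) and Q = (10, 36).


P != Q, so use the chord formula.
s = (y2 - y1) / (x2 - x1) = (31) / (35) mod 37 = 3
x3 = s^2 - x1 - x2 mod 37 = 3^2 - 12 - 10 = 24
y3 = s (x1 - x3) - y1 mod 37 = 3 * (12 - 24) - 5 = 33

P + Q = (24, 33)
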